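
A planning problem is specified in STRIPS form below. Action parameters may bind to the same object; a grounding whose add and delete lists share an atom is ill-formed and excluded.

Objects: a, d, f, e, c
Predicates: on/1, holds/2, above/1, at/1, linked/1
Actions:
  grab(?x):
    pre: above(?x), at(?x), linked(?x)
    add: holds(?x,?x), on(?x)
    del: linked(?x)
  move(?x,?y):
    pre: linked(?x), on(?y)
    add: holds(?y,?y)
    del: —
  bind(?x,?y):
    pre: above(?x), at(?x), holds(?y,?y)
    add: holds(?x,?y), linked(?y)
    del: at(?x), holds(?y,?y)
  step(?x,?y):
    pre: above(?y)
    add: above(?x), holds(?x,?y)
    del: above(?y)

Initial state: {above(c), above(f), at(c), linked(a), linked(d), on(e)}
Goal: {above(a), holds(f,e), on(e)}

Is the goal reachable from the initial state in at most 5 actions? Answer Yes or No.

Yes

1. step(a,f)  →  {above(a), above(c), at(c), holds(a,f), linked(a), linked(d), on(e)}
2. step(e,c)  →  {above(a), above(e), at(c), holds(a,f), holds(e,c), linked(a), linked(d), on(e)}
3. step(f,e)  →  {above(a), above(f), at(c), holds(a,f), holds(e,c), holds(f,e), linked(a), linked(d), on(e)}
optimal plan length = 3; 3 ≤ 5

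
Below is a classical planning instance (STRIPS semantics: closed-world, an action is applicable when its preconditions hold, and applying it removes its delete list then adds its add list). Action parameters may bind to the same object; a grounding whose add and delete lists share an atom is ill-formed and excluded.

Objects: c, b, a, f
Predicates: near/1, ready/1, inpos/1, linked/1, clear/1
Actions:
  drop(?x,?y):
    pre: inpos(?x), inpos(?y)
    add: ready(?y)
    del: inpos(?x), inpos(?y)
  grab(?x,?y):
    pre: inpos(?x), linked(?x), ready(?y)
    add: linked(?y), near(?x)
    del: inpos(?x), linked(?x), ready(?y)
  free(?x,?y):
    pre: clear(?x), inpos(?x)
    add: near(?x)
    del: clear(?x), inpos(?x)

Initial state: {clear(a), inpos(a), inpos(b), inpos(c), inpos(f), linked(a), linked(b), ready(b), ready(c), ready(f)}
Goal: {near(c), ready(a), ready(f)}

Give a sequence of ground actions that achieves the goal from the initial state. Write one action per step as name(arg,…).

1. drop(a,a)  →  {clear(a), inpos(b), inpos(c), inpos(f), linked(a), linked(b), ready(a), ready(b), ready(c), ready(f)}
2. grab(b,c)  →  {clear(a), inpos(c), inpos(f), linked(a), linked(c), near(b), ready(a), ready(b), ready(f)}
3. grab(c,b)  →  {clear(a), inpos(f), linked(a), linked(b), near(b), near(c), ready(a), ready(f)}

drop(a,a); grab(b,c); grab(c,b)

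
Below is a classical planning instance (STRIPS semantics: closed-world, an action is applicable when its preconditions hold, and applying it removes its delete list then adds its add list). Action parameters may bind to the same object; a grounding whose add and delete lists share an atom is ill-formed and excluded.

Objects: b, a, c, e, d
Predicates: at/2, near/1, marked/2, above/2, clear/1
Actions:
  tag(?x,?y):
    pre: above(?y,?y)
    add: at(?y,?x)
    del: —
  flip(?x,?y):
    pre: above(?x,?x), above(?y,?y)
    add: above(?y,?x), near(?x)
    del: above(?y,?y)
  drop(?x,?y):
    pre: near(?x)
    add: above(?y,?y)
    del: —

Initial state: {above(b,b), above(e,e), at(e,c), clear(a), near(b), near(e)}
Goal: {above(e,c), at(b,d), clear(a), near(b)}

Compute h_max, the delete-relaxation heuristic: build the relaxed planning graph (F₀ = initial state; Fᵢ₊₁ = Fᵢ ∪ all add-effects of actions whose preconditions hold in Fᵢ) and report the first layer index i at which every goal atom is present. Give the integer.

2

F0 = init (6 atoms)
F1 = F0 ∪ {above(a,a), above(b,e), above(c,c), above(d,d), above(e,b), at(b,a), at(b,b), at(b,c), at(b,d), at(b,e), at(e,a), at(e,b), at(e,d), at(e,e)}  (20 atoms)
F2 = F1 ∪ {above(a,b), above(a,c), above(a,d), above(a,e), above(b,a), above(b,c), above(b,d), above(c,a), above(c,b), above(c,d), above(c,e), above(d,a), above(d,b), above(d,c), above(d,e), above(e,a), above(e,c), above(e,d), at(a,a), at(a,b), at(a,c), at(a,d), at(a,e), at(c,a), at(c,b), at(c,c), at(c,d), at(c,e), at(d,a), at(d,b), at(d,c), at(d,d), at(d,e), near(a), near(c), near(d)}  (56 atoms)
goal ⊆ F2  ⇒  h_max = 2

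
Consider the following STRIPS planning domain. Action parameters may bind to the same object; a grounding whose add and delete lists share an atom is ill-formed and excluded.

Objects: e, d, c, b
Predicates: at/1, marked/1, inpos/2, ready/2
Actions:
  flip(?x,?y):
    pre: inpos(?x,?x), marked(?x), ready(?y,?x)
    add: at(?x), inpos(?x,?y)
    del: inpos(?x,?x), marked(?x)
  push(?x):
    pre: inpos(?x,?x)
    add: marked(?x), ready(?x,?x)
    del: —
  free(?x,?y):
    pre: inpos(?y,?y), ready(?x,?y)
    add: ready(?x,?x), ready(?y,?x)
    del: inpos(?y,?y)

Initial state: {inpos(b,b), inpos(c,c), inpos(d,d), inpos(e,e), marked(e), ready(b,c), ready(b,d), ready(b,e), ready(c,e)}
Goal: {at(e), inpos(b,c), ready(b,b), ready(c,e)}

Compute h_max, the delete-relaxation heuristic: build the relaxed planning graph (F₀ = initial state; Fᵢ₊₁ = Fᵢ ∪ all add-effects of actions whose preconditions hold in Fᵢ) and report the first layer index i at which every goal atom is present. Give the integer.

2

F0 = init (9 atoms)
F1 = F0 ∪ {at(e), inpos(e,b), inpos(e,c), marked(b), marked(c), marked(d), ready(b,b), ready(c,b), ready(c,c), ready(d,b), ready(d,d), ready(e,b), ready(e,c), ready(e,e)}  (23 atoms)
F2 = F1 ∪ {at(b), at(c), at(d), inpos(b,c), inpos(b,d), inpos(b,e), inpos(c,b), inpos(c,e), inpos(d,b)}  (32 atoms)
goal ⊆ F2  ⇒  h_max = 2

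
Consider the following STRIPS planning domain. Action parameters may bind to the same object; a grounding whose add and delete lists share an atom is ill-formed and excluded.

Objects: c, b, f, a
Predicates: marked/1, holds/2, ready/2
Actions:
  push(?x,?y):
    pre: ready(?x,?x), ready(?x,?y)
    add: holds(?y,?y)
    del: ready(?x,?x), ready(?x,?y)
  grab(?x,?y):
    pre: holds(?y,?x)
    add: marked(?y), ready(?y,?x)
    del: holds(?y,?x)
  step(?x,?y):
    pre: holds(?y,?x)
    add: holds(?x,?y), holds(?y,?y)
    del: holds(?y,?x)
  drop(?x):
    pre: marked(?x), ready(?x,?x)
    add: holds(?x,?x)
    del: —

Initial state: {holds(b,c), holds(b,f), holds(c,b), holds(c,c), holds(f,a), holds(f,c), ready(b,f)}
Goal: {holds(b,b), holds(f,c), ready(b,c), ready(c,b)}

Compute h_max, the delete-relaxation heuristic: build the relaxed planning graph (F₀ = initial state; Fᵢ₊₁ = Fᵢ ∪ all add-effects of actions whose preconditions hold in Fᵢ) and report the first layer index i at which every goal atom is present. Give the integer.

1

F0 = init (7 atoms)
F1 = F0 ∪ {holds(a,f), holds(b,b), holds(c,f), holds(f,b), holds(f,f), marked(b), marked(c), marked(f), ready(b,c), ready(c,b), ready(c,c), ready(f,a), ready(f,c)}  (20 atoms)
goal ⊆ F1  ⇒  h_max = 1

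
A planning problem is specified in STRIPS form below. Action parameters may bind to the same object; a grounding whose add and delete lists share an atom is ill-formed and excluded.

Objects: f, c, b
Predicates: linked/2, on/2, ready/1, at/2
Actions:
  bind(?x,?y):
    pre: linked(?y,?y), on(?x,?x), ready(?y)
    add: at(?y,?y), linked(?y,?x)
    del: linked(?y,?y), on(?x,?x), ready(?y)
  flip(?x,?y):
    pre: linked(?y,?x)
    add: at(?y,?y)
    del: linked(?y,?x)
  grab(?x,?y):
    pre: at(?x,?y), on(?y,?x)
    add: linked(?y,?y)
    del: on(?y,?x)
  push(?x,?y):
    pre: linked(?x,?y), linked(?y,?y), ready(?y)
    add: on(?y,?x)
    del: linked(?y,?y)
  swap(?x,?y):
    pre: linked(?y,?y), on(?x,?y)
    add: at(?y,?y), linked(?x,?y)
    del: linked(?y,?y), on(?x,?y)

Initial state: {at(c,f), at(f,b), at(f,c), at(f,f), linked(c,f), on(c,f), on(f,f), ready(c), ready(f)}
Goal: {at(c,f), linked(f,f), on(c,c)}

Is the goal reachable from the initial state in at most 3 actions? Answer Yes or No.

Yes

1. grab(f,f)  →  {at(c,f), at(f,b), at(f,c), at(f,f), linked(c,f), linked(f,f), on(c,f), ready(c), ready(f)}
2. grab(f,c)  →  {at(c,f), at(f,b), at(f,c), at(f,f), linked(c,c), linked(c,f), linked(f,f), ready(c), ready(f)}
3. push(c,c)  →  {at(c,f), at(f,b), at(f,c), at(f,f), linked(c,f), linked(f,f), on(c,c), ready(c), ready(f)}
optimal plan length = 3; 3 ≤ 3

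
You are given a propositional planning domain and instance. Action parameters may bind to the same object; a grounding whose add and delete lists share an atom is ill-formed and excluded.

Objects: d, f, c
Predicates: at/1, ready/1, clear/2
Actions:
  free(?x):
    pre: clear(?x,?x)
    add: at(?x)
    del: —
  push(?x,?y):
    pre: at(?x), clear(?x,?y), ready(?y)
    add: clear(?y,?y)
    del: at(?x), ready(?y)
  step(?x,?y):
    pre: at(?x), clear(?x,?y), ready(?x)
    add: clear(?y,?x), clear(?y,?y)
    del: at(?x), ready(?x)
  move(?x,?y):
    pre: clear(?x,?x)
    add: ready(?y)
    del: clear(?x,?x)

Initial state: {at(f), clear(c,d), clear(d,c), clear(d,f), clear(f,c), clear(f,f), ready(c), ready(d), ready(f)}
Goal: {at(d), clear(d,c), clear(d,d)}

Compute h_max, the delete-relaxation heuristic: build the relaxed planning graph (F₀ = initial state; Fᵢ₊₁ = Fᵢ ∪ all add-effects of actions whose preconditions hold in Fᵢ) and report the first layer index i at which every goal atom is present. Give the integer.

4

F0 = init (9 atoms)
F1 = F0 ∪ {clear(c,c), clear(c,f)}  (11 atoms)
F2 = F1 ∪ {at(c)}  (12 atoms)
F3 = F2 ∪ {clear(d,d)}  (13 atoms)
F4 = F3 ∪ {at(d)}  (14 atoms)
goal ⊆ F4  ⇒  h_max = 4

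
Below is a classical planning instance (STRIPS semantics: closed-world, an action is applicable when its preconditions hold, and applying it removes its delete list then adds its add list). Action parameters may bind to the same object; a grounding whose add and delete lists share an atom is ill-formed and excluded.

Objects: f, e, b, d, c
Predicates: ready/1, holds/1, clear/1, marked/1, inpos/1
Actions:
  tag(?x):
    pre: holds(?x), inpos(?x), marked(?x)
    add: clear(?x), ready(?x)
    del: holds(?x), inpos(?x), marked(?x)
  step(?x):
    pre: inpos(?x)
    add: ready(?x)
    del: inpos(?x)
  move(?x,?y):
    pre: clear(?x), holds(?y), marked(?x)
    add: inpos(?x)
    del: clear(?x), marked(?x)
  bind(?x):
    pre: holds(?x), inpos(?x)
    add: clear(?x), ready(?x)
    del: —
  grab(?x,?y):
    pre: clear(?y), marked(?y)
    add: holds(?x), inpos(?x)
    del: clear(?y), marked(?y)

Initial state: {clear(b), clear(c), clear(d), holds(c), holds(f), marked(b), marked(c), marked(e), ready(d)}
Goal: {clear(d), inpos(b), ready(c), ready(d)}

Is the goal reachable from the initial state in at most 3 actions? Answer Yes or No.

Yes

1. move(b,f)  →  {clear(c), clear(d), holds(c), holds(f), inpos(b), marked(c), marked(e), ready(d)}
2. move(c,f)  →  {clear(d), holds(c), holds(f), inpos(b), inpos(c), marked(e), ready(d)}
3. step(c)  →  {clear(d), holds(c), holds(f), inpos(b), marked(e), ready(c), ready(d)}
optimal plan length = 3; 3 ≤ 3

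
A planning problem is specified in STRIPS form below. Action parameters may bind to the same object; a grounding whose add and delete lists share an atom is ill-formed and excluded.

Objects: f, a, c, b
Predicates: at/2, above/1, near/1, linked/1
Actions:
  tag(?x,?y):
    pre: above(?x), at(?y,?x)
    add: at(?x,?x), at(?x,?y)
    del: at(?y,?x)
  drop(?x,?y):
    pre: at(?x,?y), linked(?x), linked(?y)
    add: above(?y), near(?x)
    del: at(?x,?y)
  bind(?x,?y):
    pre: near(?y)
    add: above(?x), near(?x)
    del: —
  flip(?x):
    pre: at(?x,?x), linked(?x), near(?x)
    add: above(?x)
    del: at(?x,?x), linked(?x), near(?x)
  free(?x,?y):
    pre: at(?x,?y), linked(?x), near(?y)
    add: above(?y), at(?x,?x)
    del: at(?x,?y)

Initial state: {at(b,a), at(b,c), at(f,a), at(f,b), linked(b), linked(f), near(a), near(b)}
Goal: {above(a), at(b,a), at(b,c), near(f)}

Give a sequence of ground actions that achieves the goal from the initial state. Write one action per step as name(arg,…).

1. drop(f,b)  →  {above(b), at(b,a), at(b,c), at(f,a), linked(b), linked(f), near(a), near(b), near(f)}
2. bind(a,f)  →  {above(a), above(b), at(b,a), at(b,c), at(f,a), linked(b), linked(f), near(a), near(b), near(f)}

drop(f,b); bind(a,f)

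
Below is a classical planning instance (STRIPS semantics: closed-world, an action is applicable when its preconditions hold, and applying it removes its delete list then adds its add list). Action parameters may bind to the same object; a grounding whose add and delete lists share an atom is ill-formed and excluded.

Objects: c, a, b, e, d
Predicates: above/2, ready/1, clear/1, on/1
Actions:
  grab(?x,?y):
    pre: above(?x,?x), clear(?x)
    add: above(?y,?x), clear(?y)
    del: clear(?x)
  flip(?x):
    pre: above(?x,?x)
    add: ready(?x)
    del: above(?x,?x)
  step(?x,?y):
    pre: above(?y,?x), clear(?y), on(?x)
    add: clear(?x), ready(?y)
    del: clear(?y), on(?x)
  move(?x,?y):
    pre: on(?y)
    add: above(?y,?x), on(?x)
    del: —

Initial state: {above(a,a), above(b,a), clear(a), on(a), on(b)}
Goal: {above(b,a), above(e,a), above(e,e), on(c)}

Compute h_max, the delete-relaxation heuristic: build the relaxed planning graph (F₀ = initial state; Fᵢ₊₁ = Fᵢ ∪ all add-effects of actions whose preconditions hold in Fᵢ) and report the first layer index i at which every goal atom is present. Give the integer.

F0 = init (5 atoms)
F1 = F0 ∪ {above(a,b), above(a,c), above(a,d), above(a,e), above(b,b), above(b,c), above(b,d), above(b,e), above(c,a), above(d,a), above(e,a), clear(b), clear(c), clear(d), clear(e), on(c), on(d), on(e), ready(a)}  (24 atoms)
F2 = F1 ∪ {above(c,b), above(c,c), above(c,d), above(c,e), above(d,b), above(d,c), above(d,d), above(d,e), above(e,b), above(e,c), above(e,d), above(e,e), ready(b), ready(c), ready(d), ready(e)}  (40 atoms)
goal ⊆ F2  ⇒  h_max = 2

2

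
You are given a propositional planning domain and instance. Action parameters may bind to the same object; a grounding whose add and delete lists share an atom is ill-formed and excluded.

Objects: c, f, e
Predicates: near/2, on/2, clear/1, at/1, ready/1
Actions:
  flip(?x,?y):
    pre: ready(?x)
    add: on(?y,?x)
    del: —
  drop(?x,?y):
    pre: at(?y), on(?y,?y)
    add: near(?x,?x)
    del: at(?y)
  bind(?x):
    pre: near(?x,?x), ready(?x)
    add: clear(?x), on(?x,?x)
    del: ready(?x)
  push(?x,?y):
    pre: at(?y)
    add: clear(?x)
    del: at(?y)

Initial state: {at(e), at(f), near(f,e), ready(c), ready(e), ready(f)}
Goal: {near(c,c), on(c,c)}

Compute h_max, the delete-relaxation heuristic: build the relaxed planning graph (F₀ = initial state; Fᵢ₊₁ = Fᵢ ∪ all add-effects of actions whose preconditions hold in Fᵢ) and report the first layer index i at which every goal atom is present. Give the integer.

2

F0 = init (6 atoms)
F1 = F0 ∪ {clear(c), clear(e), clear(f), on(c,c), on(c,e), on(c,f), on(e,c), on(e,e), on(e,f), on(f,c), on(f,e), on(f,f)}  (18 atoms)
F2 = F1 ∪ {near(c,c), near(e,e), near(f,f)}  (21 atoms)
goal ⊆ F2  ⇒  h_max = 2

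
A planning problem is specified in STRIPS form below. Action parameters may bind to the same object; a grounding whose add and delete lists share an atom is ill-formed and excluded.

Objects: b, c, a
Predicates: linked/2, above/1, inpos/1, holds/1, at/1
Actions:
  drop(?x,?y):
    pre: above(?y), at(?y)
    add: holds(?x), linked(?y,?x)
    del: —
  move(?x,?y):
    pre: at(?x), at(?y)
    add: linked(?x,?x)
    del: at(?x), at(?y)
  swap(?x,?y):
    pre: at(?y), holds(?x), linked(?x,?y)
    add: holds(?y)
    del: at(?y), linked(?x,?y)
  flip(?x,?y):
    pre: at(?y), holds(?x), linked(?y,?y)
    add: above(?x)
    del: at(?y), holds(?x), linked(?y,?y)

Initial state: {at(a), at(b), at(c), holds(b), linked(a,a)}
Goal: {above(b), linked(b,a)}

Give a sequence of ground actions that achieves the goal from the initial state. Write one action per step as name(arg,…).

1. flip(b,a)  →  {above(b), at(b), at(c)}
2. drop(a,b)  →  {above(b), at(b), at(c), holds(a), linked(b,a)}

flip(b,a); drop(a,b)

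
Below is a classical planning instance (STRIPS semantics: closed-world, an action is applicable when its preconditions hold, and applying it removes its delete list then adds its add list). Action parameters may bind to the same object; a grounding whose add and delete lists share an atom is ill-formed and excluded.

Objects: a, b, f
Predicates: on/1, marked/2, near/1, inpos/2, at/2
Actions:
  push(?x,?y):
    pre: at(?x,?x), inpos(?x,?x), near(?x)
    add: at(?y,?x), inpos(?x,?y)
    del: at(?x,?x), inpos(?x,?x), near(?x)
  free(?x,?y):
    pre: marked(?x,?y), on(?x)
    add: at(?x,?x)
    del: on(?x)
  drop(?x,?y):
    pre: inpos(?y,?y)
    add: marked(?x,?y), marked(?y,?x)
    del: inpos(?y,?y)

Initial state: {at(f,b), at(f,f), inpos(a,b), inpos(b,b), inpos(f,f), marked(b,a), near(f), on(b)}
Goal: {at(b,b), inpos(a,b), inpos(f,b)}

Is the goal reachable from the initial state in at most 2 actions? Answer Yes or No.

1. push(f,b)  →  {at(b,f), at(f,b), inpos(a,b), inpos(b,b), inpos(f,b), marked(b,a), on(b)}
2. free(b,a)  →  {at(b,b), at(b,f), at(f,b), inpos(a,b), inpos(b,b), inpos(f,b), marked(b,a)}
optimal plan length = 2; 2 ≤ 2

Yes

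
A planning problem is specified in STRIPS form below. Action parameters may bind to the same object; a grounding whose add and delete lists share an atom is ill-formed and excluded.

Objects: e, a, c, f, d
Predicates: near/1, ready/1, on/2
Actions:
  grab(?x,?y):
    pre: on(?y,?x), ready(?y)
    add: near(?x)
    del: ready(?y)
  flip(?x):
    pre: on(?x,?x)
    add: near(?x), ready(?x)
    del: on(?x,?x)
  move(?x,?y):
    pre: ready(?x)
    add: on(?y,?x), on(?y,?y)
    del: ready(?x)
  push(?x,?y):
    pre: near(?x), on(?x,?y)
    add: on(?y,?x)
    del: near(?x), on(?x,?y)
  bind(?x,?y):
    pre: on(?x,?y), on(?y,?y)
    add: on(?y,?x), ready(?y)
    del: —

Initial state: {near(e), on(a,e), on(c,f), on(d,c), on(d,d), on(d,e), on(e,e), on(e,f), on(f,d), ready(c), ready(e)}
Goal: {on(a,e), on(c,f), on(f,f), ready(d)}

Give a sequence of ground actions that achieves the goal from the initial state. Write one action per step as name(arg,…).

flip(d); move(e,f)

1. flip(d)  →  {near(d), near(e), on(a,e), on(c,f), on(d,c), on(d,e), on(e,e), on(e,f), on(f,d), ready(c), ready(d), ready(e)}
2. move(e,f)  →  {near(d), near(e), on(a,e), on(c,f), on(d,c), on(d,e), on(e,e), on(e,f), on(f,d), on(f,e), on(f,f), ready(c), ready(d)}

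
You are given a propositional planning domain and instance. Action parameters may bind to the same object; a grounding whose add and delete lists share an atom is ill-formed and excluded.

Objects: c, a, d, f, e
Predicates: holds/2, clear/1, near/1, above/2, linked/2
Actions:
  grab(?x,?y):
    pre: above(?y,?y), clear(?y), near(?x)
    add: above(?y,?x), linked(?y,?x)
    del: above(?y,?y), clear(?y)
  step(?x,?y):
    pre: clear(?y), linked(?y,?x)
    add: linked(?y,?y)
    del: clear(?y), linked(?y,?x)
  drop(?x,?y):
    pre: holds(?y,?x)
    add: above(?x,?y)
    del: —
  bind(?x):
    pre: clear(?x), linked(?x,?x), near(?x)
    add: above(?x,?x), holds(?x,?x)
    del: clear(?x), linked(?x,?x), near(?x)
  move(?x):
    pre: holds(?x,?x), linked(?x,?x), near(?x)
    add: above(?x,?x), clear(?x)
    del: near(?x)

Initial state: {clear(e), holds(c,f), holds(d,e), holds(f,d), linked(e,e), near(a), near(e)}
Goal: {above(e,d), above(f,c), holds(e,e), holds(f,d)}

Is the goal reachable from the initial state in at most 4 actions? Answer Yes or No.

Yes

1. drop(f,c)  →  {above(f,c), clear(e), holds(c,f), holds(d,e), holds(f,d), linked(e,e), near(a), near(e)}
2. drop(e,d)  →  {above(e,d), above(f,c), clear(e), holds(c,f), holds(d,e), holds(f,d), linked(e,e), near(a), near(e)}
3. bind(e)  →  {above(e,d), above(e,e), above(f,c), holds(c,f), holds(d,e), holds(e,e), holds(f,d), near(a)}
optimal plan length = 3; 3 ≤ 4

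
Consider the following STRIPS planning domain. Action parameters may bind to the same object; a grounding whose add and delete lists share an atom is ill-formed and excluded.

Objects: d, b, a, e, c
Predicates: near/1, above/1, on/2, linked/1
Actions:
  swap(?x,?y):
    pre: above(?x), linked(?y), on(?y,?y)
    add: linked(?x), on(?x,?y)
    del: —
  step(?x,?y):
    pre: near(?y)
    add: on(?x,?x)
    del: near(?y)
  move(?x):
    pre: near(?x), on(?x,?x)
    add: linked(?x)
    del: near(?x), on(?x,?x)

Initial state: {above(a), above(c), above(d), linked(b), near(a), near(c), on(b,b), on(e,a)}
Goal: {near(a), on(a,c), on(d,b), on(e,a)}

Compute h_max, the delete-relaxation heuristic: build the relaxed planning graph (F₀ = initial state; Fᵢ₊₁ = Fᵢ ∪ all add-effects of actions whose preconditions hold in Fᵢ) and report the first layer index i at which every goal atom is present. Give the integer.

2

F0 = init (8 atoms)
F1 = F0 ∪ {linked(a), linked(c), linked(d), on(a,a), on(a,b), on(c,b), on(c,c), on(d,b), on(d,d), on(e,e)}  (18 atoms)
F2 = F1 ∪ {on(a,c), on(a,d), on(c,a), on(c,d), on(d,a), on(d,c)}  (24 atoms)
goal ⊆ F2  ⇒  h_max = 2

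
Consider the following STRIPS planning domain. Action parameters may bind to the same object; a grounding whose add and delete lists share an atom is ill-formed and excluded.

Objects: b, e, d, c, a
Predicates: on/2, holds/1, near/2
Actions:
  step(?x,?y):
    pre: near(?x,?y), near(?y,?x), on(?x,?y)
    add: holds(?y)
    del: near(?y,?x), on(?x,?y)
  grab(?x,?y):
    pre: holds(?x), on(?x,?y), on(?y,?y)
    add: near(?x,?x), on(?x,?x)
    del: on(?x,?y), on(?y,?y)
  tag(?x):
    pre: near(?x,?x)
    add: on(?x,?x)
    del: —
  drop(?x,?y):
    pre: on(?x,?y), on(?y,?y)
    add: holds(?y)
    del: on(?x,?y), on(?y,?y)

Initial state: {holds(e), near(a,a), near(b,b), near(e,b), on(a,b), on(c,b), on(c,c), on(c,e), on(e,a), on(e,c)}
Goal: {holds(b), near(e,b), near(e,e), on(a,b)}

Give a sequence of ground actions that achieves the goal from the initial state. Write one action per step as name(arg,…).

grab(e,c); tag(b); step(b,b)

1. grab(e,c)  →  {holds(e), near(a,a), near(b,b), near(e,b), near(e,e), on(a,b), on(c,b), on(c,e), on(e,a), on(e,e)}
2. tag(b)  →  {holds(e), near(a,a), near(b,b), near(e,b), near(e,e), on(a,b), on(b,b), on(c,b), on(c,e), on(e,a), on(e,e)}
3. step(b,b)  →  {holds(b), holds(e), near(a,a), near(e,b), near(e,e), on(a,b), on(c,b), on(c,e), on(e,a), on(e,e)}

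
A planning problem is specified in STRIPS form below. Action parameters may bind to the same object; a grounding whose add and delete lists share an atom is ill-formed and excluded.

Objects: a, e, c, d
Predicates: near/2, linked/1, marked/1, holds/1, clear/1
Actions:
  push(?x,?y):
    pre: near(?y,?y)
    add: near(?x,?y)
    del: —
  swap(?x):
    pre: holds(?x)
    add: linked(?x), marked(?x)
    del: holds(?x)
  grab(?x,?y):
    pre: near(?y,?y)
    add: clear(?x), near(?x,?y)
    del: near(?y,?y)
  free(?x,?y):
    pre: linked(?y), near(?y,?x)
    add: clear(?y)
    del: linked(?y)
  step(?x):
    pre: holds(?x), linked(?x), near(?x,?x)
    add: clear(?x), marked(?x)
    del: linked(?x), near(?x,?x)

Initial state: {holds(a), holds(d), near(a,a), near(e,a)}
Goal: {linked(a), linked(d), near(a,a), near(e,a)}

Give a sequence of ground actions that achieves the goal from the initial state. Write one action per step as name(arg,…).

swap(a); swap(d)

1. swap(a)  →  {holds(d), linked(a), marked(a), near(a,a), near(e,a)}
2. swap(d)  →  {linked(a), linked(d), marked(a), marked(d), near(a,a), near(e,a)}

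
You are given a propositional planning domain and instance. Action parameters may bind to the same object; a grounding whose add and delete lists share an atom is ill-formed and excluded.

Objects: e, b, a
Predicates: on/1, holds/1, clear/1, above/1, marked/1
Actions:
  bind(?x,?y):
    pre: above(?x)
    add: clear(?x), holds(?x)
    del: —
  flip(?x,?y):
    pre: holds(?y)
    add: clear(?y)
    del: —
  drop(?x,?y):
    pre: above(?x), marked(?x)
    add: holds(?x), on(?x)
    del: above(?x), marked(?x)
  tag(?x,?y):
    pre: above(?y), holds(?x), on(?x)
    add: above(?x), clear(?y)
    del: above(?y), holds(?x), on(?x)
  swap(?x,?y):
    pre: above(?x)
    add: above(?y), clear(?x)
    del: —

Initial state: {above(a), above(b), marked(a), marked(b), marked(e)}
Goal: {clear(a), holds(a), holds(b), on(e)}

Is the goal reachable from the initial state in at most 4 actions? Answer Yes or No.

1. bind(b,e)  →  {above(a), above(b), clear(b), holds(b), marked(a), marked(b), marked(e)}
2. bind(a,e)  →  {above(a), above(b), clear(a), clear(b), holds(a), holds(b), marked(a), marked(b), marked(e)}
3. swap(b,e)  →  {above(a), above(b), above(e), clear(a), clear(b), holds(a), holds(b), marked(a), marked(b), marked(e)}
4. drop(e,e)  →  {above(a), above(b), clear(a), clear(b), holds(a), holds(b), holds(e), marked(a), marked(b), on(e)}
optimal plan length = 4; 4 ≤ 4

Yes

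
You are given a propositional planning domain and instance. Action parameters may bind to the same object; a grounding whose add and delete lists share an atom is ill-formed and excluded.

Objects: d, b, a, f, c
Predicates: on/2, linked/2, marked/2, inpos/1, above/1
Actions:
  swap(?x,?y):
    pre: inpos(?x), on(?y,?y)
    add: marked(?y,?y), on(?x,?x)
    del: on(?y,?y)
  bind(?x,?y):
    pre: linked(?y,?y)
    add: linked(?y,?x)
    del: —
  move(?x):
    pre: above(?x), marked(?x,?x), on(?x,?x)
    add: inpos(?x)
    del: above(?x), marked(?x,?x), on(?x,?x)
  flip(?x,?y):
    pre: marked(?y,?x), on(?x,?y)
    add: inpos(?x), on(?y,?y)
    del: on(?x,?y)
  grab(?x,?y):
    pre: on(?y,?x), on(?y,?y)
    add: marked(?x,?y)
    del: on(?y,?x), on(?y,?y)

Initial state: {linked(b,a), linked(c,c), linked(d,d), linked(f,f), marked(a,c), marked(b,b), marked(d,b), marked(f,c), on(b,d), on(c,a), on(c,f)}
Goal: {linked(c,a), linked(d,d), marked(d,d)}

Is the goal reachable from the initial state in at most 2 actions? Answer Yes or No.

No

1. bind(a,c)  →  {linked(b,a), linked(c,a), linked(c,c), linked(d,d), linked(f,f), marked(a,c), marked(b,b), marked(d,b), marked(f,c), on(b,d), on(c,a), on(c,f)}
2. flip(b,d)  →  {inpos(b), linked(b,a), linked(c,a), linked(c,c), linked(d,d), linked(f,f), marked(a,c), marked(b,b), marked(d,b), marked(f,c), on(c,a), on(c,f), on(d,d)}
3. swap(b,d)  →  {inpos(b), linked(b,a), linked(c,a), linked(c,c), linked(d,d), linked(f,f), marked(a,c), marked(b,b), marked(d,b), marked(d,d), marked(f,c), on(b,b), on(c,a), on(c,f)}
optimal plan length = 3; 3 > 2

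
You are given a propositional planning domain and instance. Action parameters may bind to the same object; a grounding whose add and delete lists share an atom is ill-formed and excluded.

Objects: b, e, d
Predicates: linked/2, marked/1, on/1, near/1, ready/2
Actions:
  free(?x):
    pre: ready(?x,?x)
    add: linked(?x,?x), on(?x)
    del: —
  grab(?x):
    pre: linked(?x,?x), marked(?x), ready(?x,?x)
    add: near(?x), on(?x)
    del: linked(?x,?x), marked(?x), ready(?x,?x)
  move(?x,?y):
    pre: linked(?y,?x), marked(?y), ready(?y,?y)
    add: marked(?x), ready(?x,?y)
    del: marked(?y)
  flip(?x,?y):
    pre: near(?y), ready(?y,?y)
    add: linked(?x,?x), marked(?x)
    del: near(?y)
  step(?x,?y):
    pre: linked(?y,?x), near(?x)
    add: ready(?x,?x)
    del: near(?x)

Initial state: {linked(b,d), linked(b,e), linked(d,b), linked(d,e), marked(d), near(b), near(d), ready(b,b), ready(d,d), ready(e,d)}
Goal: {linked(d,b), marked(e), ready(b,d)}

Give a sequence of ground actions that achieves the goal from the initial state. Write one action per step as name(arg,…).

1. move(b,d)  →  {linked(b,d), linked(b,e), linked(d,b), linked(d,e), marked(b), near(b), near(d), ready(b,b), ready(b,d), ready(d,d), ready(e,d)}
2. move(e,b)  →  {linked(b,d), linked(b,e), linked(d,b), linked(d,e), marked(e), near(b), near(d), ready(b,b), ready(b,d), ready(d,d), ready(e,b), ready(e,d)}

move(b,d); move(e,b)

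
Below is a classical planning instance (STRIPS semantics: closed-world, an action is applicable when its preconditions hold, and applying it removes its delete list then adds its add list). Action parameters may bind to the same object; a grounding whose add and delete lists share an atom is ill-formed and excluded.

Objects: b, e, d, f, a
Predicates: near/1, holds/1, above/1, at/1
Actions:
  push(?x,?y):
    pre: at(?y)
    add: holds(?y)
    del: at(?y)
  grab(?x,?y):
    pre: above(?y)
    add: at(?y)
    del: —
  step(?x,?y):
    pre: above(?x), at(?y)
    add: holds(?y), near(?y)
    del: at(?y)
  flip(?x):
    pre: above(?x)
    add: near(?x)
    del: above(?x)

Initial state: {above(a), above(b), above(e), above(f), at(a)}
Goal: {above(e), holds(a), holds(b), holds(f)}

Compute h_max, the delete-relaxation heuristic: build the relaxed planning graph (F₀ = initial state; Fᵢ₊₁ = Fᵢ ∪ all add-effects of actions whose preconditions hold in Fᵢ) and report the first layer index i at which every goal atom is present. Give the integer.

F0 = init (5 atoms)
F1 = F0 ∪ {at(b), at(e), at(f), holds(a), near(a), near(b), near(e), near(f)}  (13 atoms)
F2 = F1 ∪ {holds(b), holds(e), holds(f)}  (16 atoms)
goal ⊆ F2  ⇒  h_max = 2

2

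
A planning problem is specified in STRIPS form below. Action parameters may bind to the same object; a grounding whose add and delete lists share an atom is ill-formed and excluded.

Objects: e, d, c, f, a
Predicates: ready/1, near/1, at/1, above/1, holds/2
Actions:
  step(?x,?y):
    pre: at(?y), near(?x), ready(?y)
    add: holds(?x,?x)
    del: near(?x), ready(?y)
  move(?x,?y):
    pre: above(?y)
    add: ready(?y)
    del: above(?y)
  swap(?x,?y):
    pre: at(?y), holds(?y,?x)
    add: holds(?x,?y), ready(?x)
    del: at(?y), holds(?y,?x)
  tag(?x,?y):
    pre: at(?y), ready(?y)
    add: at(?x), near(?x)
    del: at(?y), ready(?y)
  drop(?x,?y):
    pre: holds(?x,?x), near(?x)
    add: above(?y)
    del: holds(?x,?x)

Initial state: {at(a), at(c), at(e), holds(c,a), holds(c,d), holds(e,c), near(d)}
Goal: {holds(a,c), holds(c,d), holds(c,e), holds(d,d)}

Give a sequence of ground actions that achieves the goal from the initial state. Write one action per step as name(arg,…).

1. swap(c,e)  →  {at(a), at(c), holds(c,a), holds(c,d), holds(c,e), near(d), ready(c)}
2. step(d,c)  →  {at(a), at(c), holds(c,a), holds(c,d), holds(c,e), holds(d,d)}
3. swap(a,c)  →  {at(a), holds(a,c), holds(c,d), holds(c,e), holds(d,d), ready(a)}

swap(c,e); step(d,c); swap(a,c)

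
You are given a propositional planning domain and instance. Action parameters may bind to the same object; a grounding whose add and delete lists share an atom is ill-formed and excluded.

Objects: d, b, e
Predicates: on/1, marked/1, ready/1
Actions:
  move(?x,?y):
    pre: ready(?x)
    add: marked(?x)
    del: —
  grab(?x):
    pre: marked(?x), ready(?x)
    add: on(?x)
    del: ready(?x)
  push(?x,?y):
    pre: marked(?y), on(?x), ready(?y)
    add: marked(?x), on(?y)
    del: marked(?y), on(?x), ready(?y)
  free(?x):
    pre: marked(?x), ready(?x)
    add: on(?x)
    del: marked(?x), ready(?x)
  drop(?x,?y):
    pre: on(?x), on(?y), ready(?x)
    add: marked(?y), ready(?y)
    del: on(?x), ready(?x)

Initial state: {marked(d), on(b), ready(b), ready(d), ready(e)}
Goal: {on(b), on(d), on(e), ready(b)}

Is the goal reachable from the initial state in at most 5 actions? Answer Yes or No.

Yes

1. move(e,d)  →  {marked(d), marked(e), on(b), ready(b), ready(d), ready(e)}
2. grab(d)  →  {marked(d), marked(e), on(b), on(d), ready(b), ready(e)}
3. grab(e)  →  {marked(d), marked(e), on(b), on(d), on(e), ready(b)}
optimal plan length = 3; 3 ≤ 5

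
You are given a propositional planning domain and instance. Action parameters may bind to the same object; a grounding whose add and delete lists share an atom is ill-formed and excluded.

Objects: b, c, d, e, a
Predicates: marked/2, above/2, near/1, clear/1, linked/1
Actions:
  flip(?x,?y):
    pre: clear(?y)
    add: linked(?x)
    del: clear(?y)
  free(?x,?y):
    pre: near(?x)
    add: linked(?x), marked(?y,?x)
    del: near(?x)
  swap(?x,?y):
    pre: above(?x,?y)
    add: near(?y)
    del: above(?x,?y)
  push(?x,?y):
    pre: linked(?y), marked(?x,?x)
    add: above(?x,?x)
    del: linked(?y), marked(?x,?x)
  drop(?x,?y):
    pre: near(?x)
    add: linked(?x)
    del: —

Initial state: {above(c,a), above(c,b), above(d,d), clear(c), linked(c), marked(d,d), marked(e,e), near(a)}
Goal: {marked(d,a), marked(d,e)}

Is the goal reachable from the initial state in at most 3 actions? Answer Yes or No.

No

1. free(a,d)  →  {above(c,a), above(c,b), above(d,d), clear(c), linked(a), linked(c), marked(d,a), marked(d,d), marked(e,e)}
2. push(e,c)  →  {above(c,a), above(c,b), above(d,d), above(e,e), clear(c), linked(a), marked(d,a), marked(d,d)}
3. swap(e,e)  →  {above(c,a), above(c,b), above(d,d), clear(c), linked(a), marked(d,a), marked(d,d), near(e)}
4. free(e,d)  →  {above(c,a), above(c,b), above(d,d), clear(c), linked(a), linked(e), marked(d,a), marked(d,d), marked(d,e)}
optimal plan length = 4; 4 > 3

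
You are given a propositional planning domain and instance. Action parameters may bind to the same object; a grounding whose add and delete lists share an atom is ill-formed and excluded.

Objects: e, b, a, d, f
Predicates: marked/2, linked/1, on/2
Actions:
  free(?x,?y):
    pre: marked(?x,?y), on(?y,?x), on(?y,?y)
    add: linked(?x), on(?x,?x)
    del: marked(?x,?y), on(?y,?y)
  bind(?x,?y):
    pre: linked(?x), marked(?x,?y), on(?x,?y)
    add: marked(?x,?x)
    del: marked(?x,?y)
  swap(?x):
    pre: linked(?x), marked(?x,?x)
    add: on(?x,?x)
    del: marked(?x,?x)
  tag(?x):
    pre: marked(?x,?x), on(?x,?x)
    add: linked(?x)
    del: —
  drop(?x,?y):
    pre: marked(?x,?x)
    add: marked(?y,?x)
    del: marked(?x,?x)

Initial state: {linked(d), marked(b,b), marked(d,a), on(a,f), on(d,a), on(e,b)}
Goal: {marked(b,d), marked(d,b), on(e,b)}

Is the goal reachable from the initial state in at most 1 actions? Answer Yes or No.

No

1. bind(d,a)  →  {linked(d), marked(b,b), marked(d,d), on(a,f), on(d,a), on(e,b)}
2. drop(b,d)  →  {linked(d), marked(d,b), marked(d,d), on(a,f), on(d,a), on(e,b)}
3. drop(d,b)  →  {linked(d), marked(b,d), marked(d,b), on(a,f), on(d,a), on(e,b)}
optimal plan length = 3; 3 > 1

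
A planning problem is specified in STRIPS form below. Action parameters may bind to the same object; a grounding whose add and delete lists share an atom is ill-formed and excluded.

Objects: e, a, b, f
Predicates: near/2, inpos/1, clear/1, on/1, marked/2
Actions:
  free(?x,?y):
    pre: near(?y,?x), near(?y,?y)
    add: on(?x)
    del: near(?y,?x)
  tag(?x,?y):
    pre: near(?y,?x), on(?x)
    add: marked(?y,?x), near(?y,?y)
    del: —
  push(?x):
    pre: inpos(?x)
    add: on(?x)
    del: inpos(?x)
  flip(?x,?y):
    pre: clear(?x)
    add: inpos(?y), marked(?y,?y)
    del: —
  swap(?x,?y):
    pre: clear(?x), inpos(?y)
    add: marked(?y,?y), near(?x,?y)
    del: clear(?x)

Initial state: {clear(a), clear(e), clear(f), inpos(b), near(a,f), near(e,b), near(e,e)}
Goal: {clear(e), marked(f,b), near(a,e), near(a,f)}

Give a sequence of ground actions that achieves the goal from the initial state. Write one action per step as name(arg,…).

1. free(b,e)  →  {clear(a), clear(e), clear(f), inpos(b), near(a,f), near(e,e), on(b)}
2. flip(e,e)  →  {clear(a), clear(e), clear(f), inpos(b), inpos(e), marked(e,e), near(a,f), near(e,e), on(b)}
3. swap(a,e)  →  {clear(e), clear(f), inpos(b), inpos(e), marked(e,e), near(a,e), near(a,f), near(e,e), on(b)}
4. swap(f,b)  →  {clear(e), inpos(b), inpos(e), marked(b,b), marked(e,e), near(a,e), near(a,f), near(e,e), near(f,b), on(b)}
5. tag(b,f)  →  {clear(e), inpos(b), inpos(e), marked(b,b), marked(e,e), marked(f,b), near(a,e), near(a,f), near(e,e), near(f,b), near(f,f), on(b)}

free(b,e); flip(e,e); swap(a,e); swap(f,b); tag(b,f)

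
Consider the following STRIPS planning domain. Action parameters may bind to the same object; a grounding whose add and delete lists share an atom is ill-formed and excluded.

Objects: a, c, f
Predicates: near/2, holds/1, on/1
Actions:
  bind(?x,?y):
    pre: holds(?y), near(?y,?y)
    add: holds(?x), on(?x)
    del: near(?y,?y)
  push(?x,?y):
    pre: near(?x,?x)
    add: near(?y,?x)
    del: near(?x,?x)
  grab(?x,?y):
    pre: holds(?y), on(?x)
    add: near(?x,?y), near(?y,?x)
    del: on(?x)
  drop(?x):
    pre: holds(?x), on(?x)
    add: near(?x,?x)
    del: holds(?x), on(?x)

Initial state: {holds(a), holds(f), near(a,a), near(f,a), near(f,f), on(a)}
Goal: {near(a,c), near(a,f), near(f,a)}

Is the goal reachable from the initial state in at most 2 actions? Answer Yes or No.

No

1. bind(c,a)  →  {holds(a), holds(c), holds(f), near(f,a), near(f,f), on(a), on(c)}
2. push(f,a)  →  {holds(a), holds(c), holds(f), near(a,f), near(f,a), on(a), on(c)}
3. grab(a,c)  →  {holds(a), holds(c), holds(f), near(a,c), near(a,f), near(c,a), near(f,a), on(c)}
optimal plan length = 3; 3 > 2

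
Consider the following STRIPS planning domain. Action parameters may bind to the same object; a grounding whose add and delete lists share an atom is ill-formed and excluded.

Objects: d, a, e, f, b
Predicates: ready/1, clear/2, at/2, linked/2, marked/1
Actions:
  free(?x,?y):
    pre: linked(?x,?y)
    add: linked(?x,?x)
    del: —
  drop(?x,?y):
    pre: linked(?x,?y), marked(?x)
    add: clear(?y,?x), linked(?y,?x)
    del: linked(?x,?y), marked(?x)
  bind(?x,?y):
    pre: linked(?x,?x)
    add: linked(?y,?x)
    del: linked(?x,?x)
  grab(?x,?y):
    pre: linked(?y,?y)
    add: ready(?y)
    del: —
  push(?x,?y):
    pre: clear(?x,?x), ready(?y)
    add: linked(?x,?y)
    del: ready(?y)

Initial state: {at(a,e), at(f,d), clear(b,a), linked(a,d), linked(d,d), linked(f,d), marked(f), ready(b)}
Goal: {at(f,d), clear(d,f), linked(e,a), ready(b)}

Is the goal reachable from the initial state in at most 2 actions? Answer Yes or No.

No

1. free(a,d)  →  {at(a,e), at(f,d), clear(b,a), linked(a,a), linked(a,d), linked(d,d), linked(f,d), marked(f), ready(b)}
2. drop(f,d)  →  {at(a,e), at(f,d), clear(b,a), clear(d,f), linked(a,a), linked(a,d), linked(d,d), linked(d,f), ready(b)}
3. bind(a,e)  →  {at(a,e), at(f,d), clear(b,a), clear(d,f), linked(a,d), linked(d,d), linked(d,f), linked(e,a), ready(b)}
optimal plan length = 3; 3 > 2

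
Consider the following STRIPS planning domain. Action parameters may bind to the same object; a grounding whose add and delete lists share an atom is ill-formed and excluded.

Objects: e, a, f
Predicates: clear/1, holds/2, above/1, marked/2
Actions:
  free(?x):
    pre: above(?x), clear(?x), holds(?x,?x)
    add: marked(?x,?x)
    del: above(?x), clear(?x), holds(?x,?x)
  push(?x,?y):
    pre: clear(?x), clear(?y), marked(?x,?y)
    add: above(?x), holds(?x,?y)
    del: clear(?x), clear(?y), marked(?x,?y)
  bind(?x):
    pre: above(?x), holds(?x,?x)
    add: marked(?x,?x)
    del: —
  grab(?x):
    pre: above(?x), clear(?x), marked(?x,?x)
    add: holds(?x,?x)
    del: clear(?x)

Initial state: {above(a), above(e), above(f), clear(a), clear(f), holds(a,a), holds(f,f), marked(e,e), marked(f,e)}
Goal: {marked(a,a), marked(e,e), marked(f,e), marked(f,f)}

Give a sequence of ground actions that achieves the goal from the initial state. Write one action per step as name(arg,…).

free(a); free(f)

1. free(a)  →  {above(e), above(f), clear(f), holds(f,f), marked(a,a), marked(e,e), marked(f,e)}
2. free(f)  →  {above(e), marked(a,a), marked(e,e), marked(f,e), marked(f,f)}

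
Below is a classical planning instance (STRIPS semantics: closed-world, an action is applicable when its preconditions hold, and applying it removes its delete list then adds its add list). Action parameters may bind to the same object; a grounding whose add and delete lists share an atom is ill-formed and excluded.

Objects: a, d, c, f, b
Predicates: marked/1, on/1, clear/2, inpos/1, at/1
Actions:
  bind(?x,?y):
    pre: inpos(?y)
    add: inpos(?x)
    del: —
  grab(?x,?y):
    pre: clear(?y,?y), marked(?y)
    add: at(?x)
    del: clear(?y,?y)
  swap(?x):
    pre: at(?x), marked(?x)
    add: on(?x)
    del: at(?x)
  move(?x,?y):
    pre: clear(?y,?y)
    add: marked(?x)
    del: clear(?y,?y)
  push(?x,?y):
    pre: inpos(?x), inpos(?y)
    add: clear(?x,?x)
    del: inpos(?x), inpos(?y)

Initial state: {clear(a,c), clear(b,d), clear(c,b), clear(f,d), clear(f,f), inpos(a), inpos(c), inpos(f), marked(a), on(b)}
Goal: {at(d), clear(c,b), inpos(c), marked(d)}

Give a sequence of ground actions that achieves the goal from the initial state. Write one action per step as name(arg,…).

move(d,f); push(a,a); grab(d,a)

1. move(d,f)  →  {clear(a,c), clear(b,d), clear(c,b), clear(f,d), inpos(a), inpos(c), inpos(f), marked(a), marked(d), on(b)}
2. push(a,a)  →  {clear(a,a), clear(a,c), clear(b,d), clear(c,b), clear(f,d), inpos(c), inpos(f), marked(a), marked(d), on(b)}
3. grab(d,a)  →  {at(d), clear(a,c), clear(b,d), clear(c,b), clear(f,d), inpos(c), inpos(f), marked(a), marked(d), on(b)}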